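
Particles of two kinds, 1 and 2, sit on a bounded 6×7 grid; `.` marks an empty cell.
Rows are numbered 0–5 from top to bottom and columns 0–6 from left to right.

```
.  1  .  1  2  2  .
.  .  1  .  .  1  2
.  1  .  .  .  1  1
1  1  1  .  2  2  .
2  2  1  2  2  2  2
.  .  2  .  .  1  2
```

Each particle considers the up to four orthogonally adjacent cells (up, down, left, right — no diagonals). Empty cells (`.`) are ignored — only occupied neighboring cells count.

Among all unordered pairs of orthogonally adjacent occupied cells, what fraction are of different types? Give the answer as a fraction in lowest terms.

Scan each occupied cell's neighbors to the right and below so each pair is counted once.
From row 0: 2 unlike of 3 pairs (running 2/3).
From row 1: 2 unlike of 3 pairs (running 4/6).
From row 2: 1 unlike of 3 pairs (running 5/9).
From row 3: 2 unlike of 8 pairs (running 7/17).
From row 4: 4 unlike of 9 pairs (running 11/26).
From row 5: 1 unlike of 1 pairs (running 12/27).
Total adjacent occupied pairs: 27; unlike-type pairs: 12.
12/27 reduces to 4/9.

4/9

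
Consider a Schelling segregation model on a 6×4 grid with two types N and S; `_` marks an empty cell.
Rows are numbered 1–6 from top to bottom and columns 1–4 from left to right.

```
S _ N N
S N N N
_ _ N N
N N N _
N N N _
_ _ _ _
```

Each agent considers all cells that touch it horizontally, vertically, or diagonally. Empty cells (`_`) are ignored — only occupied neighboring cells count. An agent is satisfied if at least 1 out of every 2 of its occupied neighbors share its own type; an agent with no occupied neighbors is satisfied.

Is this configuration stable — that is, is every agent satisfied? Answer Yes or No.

Row 1: (1,1)S 1/2 satisfied · (1,3)N 4/4 satisfied · (1,4)N 3/3 satisfied
Row 2: (2,1)S 1/2 satisfied · (2,2)N 3/5 satisfied · (2,3)N 6/6 satisfied · (2,4)N 5/5 satisfied
Row 3: (3,3)N 6/6 satisfied · (3,4)N 4/4 satisfied
Row 4: (4,1)N 3/3 satisfied · (4,2)N 6/6 satisfied · (4,3)N 5/5 satisfied
Row 5: (5,1)N 3/3 satisfied · (5,2)N 5/5 satisfied · (5,3)N 3/3 satisfied
All meet the threshold, so the configuration is stable.

Yes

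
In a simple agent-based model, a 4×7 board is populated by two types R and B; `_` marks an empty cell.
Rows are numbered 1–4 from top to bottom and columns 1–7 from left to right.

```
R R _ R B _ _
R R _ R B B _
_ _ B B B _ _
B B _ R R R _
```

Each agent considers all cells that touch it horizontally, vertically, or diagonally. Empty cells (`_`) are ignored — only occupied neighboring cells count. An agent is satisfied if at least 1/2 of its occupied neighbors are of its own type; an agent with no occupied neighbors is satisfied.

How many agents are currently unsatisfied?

5

(1,1)R 3/3 satisfied
(1,2)R 3/3 satisfied
(1,4)R 1/3 not
(1,5)B 2/4 satisfied
(2,1)R 3/3 satisfied
(2,2)R 3/4 satisfied
(2,4)R 1/6 not
(2,5)B 4/6 satisfied
(2,6)B 3/3 satisfied
(3,3)B 2/5 not
(3,4)B 3/6 satisfied
(3,5)B 3/7 not
(4,1)B 1/1 satisfied
(4,2)B 2/2 satisfied
(4,4)R 1/4 not
(4,5)R 2/4 satisfied
(4,6)R 1/2 satisfied
Unsatisfied: (1,4), (2,4), (3,3), (3,5), (4,4) — 5 in total.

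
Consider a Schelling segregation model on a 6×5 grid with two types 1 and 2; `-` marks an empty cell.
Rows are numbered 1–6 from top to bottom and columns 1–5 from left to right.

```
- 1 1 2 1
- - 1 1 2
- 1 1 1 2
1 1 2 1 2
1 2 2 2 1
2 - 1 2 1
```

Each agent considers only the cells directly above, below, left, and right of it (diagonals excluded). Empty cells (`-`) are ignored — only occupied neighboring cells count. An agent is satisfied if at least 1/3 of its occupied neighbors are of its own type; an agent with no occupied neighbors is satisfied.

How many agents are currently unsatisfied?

(1,2)1 1/1 ✓
(1,3)1 2/3 ✓
(1,4)2 0/3 ✗
(1,5)1 0/2 ✗
(2,3)1 3/3 ✓
(2,4)1 2/4 ✓
(2,5)2 1/3 ✓
(3,2)1 2/2 ✓
(3,3)1 3/4 ✓
(3,4)1 3/4 ✓
(3,5)2 2/3 ✓
(4,1)1 2/2 ✓
(4,2)1 2/4 ✓
(4,3)2 1/4 ✗
(4,4)1 1/4 ✗
(4,5)2 1/3 ✓
(5,1)1 1/3 ✓
(5,2)2 1/3 ✓
(5,3)2 3/4 ✓
(5,4)2 2/4 ✓
(5,5)1 1/3 ✓
(6,1)2 0/1 ✗
(6,3)1 0/2 ✗
(6,4)2 1/3 ✓
(6,5)1 1/2 ✓
Unsatisfied: (1,4), (1,5), (4,3), (4,4), (6,1), (6,3) — 6 in total.

6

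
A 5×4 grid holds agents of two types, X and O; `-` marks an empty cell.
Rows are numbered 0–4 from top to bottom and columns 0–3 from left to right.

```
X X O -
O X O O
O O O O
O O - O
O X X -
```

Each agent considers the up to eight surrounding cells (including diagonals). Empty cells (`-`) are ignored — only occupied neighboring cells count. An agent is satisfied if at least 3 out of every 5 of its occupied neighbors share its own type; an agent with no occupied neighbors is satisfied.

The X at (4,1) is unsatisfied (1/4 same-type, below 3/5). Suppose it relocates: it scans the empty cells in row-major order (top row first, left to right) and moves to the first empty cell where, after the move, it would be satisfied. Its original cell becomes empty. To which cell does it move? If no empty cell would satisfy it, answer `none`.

Vacating (4,1). Empty cells in order:
  (0,3): 0/3 same-type → still unsatisfied.
  (3,2): 1/6 same-type → still unsatisfied.
  (4,3): 1/2 same-type → still unsatisfied.

none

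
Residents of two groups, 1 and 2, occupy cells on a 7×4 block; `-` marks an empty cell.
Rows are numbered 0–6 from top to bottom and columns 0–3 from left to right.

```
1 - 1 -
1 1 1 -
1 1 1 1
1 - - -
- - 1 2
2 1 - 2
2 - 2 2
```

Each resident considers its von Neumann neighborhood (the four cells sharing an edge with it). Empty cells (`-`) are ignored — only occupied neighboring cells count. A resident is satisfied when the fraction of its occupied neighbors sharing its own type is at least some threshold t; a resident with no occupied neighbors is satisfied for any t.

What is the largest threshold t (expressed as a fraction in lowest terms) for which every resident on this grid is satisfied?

Row 0: (0,0)1 1/1 · (0,2)1 1/1
Row 1: (1,0)1 3/3 · (1,1)1 3/3 · (1,2)1 3/3
Row 2: (2,0)1 3/3 · (2,1)1 3/3 · (2,2)1 3/3 · (2,3)1 1/1
Row 3: (3,0)1 1/1
Row 4: (4,2)1 0/1 · (4,3)2 1/2
Row 5: (5,0)2 1/2 · (5,1)1 0/1 · (5,3)2 2/2
Row 6: (6,0)2 1/1 · (6,2)2 1/1 · (6,3)2 2/2
The smallest same-type fraction is 0/1 at (4,2), which reduces to 0/1. Any threshold above that leaves this resident unsatisfied.

0/1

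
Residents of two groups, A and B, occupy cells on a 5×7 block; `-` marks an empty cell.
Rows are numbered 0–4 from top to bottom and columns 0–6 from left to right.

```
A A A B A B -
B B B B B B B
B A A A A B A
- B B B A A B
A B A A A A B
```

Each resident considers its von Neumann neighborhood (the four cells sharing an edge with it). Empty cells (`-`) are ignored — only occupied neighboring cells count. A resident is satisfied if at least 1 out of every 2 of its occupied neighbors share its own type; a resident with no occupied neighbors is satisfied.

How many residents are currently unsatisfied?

Row 0: (0,0)A 1/2 satisfied · (0,1)A 2/3 satisfied · (0,2)A 1/3 not · (0,3)B 1/3 not · (0,4)A 0/3 not · (0,5)B 1/2 satisfied
Row 1: (1,0)B 2/3 satisfied · (1,1)B 2/4 satisfied · (1,2)B 2/4 satisfied · (1,3)B 3/4 satisfied · (1,4)B 2/4 satisfied · (1,5)B 4/4 satisfied · (1,6)B 1/2 satisfied
Row 2: (2,0)B 1/2 satisfied · (2,1)A 1/4 not · (2,2)A 2/4 satisfied · (2,3)A 2/4 satisfied · (2,4)A 2/4 satisfied · (2,5)B 1/4 not · (2,6)A 0/3 not
Row 3: (3,1)B 2/3 satisfied · (3,2)B 2/4 satisfied · (3,3)B 1/4 not · (3,4)A 3/4 satisfied · (3,5)A 2/4 satisfied · (3,6)B 1/3 not
Row 4: (4,0)A 0/1 not · (4,1)B 1/3 not · (4,2)A 1/3 not · (4,3)A 2/3 satisfied · (4,4)A 3/3 satisfied · (4,5)A 2/3 satisfied · (4,6)B 1/2 satisfied
Unsatisfied: (0,2), (0,3), (0,4), (2,1), (2,5), (2,6), (3,3), (3,6), (4,0), (4,1), (4,2) — 11 in total.

11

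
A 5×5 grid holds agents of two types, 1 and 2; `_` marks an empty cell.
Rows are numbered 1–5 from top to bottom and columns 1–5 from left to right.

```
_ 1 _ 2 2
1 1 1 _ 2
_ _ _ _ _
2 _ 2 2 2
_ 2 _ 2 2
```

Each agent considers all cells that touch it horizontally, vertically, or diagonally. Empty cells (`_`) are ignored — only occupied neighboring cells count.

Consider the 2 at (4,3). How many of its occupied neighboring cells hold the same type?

3

Occupied neighbors of (4,3): (4,4)=2, (5,2)=2, (5,4)=2.
Same type (2): 3 of 3.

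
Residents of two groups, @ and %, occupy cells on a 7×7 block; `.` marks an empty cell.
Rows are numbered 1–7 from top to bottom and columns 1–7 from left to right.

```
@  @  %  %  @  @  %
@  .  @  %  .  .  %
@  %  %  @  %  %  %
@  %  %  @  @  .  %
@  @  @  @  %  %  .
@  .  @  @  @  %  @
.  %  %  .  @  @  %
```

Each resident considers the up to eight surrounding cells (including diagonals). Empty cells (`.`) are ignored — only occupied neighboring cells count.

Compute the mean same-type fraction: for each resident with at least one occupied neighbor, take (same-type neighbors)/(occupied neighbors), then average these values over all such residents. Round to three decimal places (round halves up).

0.562

Row 1: (1,1)@ 2/2 · (1,2)@ 3/4 · (1,3)% 2/4 · (1,4)% 2/4 · (1,5)@ 1/3 · (1,6)@ 1/3 · (1,7)% 1/2
Row 2: (2,1)@ 3/4 · (2,3)@ 2/7 · (2,4)% 4/7 · (2,7)% 3/4
Row 3: (3,1)@ 2/4 · (3,2)% 3/7 · (3,3)% 4/7 · (3,4)@ 3/7 · (3,5)% 2/5 · (3,6)% 4/5 · (3,7)% 3/3
Row 4: (4,1)@ 3/5 · (4,2)% 3/8 · (4,3)% 3/8 · (4,4)@ 4/8 · (4,5)@ 3/7 · (4,7)% 3/3
Row 5: (5,1)@ 3/4 · (5,2)@ 5/7 · (5,3)@ 5/7 · (5,4)@ 6/8 · (5,5)% 2/7 · (5,6)% 3/6
Row 6: (6,1)@ 2/3 · (6,3)@ 4/6 · (6,4)@ 5/7 · (6,5)@ 4/7 · (6,6)% 3/7 · (6,7)@ 1/4
Row 7: (7,2)% 1/3 · (7,3)% 1/3 · (7,5)@ 3/4 · (7,6)@ 3/5 · (7,7)% 1/3
Sum over 41 residents: 2/2 + 3/4 + 2/4 + 2/4 + 1/3 + 1/3 + 1/2 + 3/4 + 2/7 + 4/7 + 3/4 + 2/4 + 3/7 + 4/7 + 3/7 + 2/5 + 4/5 + 3/3 + 3/5 + 3/8 + 3/8 + 4/8 + 3/7 + 3/3 + 3/4 + 5/7 + 5/7 + 6/8 + 2/7 + 3/6 + 2/3 + 4/6 + 5/7 + 4/7 + 3/7 + 1/4 + 1/3 + 1/3 + 3/4 + 3/5 + 1/3 = 1613/70; mean = 1613/70 ÷ 41 = 1613/2870 = 0.562020… → 0.562.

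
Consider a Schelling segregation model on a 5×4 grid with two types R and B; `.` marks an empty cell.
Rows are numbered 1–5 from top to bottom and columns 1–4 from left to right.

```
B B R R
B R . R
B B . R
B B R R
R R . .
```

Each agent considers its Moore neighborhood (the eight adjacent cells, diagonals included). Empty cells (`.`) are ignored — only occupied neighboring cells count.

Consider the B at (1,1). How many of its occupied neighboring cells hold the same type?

2

Occupied neighbors of (1,1): (1,2)=B, (2,1)=B, (2,2)=R.
Same type (B): 2 of 3.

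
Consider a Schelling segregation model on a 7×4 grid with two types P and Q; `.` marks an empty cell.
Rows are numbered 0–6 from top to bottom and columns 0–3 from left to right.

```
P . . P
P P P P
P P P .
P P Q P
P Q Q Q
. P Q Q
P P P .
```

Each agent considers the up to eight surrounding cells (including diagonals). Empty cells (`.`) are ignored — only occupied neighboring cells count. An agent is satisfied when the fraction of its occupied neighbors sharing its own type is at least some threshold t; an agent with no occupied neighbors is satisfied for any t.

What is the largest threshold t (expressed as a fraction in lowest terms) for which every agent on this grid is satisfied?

1/4

(0,0)P 2/2
(0,3)P 2/2
(1,0)P 4/4
(1,1)P 6/6
(1,2)P 5/5
(1,3)P 3/3
(2,0)P 5/5
(2,1)P 7/8
(2,2)P 6/7
(3,0)P 4/5
(3,1)P 5/8
(3,2)Q 3/7
(3,3)P 1/4
(4,0)P 3/4
(4,1)Q 3/7
(4,2)Q 5/8
(4,3)Q 4/5
(5,1)P 4/7
(5,2)Q 4/7
(5,3)Q 3/4
(6,0)P 2/2
(6,1)P 3/4
(6,2)P 2/4
The smallest same-type fraction is 1/4 at (3,3), which reduces to 1/4. Any threshold above that leaves this agent unsatisfied.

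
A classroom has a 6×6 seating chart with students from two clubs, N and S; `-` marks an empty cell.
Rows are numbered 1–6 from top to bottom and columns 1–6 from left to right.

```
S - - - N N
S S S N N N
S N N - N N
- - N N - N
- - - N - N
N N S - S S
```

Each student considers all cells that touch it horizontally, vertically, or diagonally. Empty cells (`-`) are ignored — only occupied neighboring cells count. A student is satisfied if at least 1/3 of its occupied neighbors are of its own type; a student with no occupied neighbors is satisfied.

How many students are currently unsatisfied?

2

Row 1: (1,1)S 2/2 ✓ · (1,5)N 4/4 ✓ · (1,6)N 3/3 ✓
Row 2: (2,1)S 3/4 ✓ · (2,2)S 4/6 ✓ · (2,3)S 1/4 ✗ · (2,4)N 4/5 ✓ · (2,5)N 6/6 ✓ · (2,6)N 5/5 ✓
Row 3: (3,1)S 2/3 ✓ · (3,2)N 2/6 ✓ · (3,3)N 4/6 ✓ · (3,5)N 6/6 ✓ · (3,6)N 4/4 ✓
Row 4: (4,3)N 4/4 ✓ · (4,4)N 4/4 ✓ · (4,6)N 3/3 ✓
Row 5: (5,4)N 2/4 ✓ · (5,6)N 1/3 ✓
Row 6: (6,1)N 1/1 ✓ · (6,2)N 1/2 ✓ · (6,3)S 0/2 ✗ · (6,5)S 1/3 ✓ · (6,6)S 1/2 ✓
Unsatisfied: (2,3), (6,3) — 2 in total.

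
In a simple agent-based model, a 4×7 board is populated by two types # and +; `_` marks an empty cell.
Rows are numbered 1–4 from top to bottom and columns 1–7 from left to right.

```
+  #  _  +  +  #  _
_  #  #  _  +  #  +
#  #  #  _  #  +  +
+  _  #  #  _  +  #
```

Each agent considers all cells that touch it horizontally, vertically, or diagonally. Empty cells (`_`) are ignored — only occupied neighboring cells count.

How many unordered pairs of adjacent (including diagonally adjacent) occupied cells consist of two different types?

Scan each occupied cell's neighbors to the right and below (and the two forward diagonals) so each pair is counted once.
Row 1: +(1,1)–#(1,2)≠ +(1,1)–#(2,2)≠ #(1,2)–#(2,2)= #(1,2)–#(2,3)= +(1,4)–+(1,5)= +(1,4)–+(2,5)= +(1,4)–#(2,3)≠ +(1,5)–#(1,6)≠ +(1,5)–+(2,5)= +(1,5)–#(2,6)≠ #(1,6)–#(2,6)= #(1,6)–+(2,7)≠ #(1,6)–+(2,5)≠  → 7/13 unlike.
Row 2: #(2,2)–#(2,3)= #(2,2)–#(3,2)= #(2,2)–#(3,3)= #(2,2)–#(3,1)= #(2,3)–#(3,3)= #(2,3)–#(3,2)= +(2,5)–#(2,6)≠ +(2,5)–#(3,5)≠ +(2,5)–+(3,6)= #(2,6)–+(2,7)≠ #(2,6)–+(3,6)≠ #(2,6)–+(3,7)≠ #(2,6)–#(3,5)= +(2,7)–+(3,7)= +(2,7)–+(3,6)=  → 5/15 unlike.
Row 3: #(3,1)–#(3,2)= #(3,1)–+(4,1)≠ #(3,2)–#(3,3)= #(3,2)–#(4,3)= #(3,2)–+(4,1)≠ #(3,3)–#(4,3)= #(3,3)–#(4,4)= #(3,5)–+(3,6)≠ #(3,5)–+(4,6)≠ #(3,5)–#(4,4)= +(3,6)–+(3,7)= +(3,6)–+(4,6)= +(3,6)–#(4,7)≠ +(3,7)–#(4,7)≠ +(3,7)–+(4,6)=  → 6/15 unlike.
Row 4: #(4,3)–#(4,4)= +(4,6)–#(4,7)≠  → 1/2 unlike.
Total adjacent occupied pairs: 45; unlike-type pairs: 19.

19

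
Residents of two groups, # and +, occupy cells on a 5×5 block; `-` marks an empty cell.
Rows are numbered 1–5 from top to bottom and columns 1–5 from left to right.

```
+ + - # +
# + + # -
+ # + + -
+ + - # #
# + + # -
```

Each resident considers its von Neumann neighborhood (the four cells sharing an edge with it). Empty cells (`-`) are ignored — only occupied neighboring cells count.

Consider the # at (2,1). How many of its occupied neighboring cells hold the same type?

Occupied neighbors of (2,1): (1,1)=+, (3,1)=+, (2,2)=+.
Same type (#): 0 of 3.

0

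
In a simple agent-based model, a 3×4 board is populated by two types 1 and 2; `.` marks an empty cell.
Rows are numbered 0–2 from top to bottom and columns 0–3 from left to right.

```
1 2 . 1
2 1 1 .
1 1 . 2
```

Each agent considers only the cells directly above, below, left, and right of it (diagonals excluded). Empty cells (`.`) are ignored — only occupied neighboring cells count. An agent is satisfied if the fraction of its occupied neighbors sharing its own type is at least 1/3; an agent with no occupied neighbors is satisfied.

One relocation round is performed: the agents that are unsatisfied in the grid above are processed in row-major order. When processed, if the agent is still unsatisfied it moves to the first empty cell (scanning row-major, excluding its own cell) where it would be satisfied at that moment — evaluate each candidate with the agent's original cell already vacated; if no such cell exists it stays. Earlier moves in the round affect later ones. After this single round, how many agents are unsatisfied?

0

Initially unsatisfied (in order): (0,0), (0,1), (1,0).
  (0,0) → (0,2).
  (0,1) → (0,0).
  (1,0): now satisfied by earlier moves; stays.
Resulting grid:
2 . 1 1
2 1 1 .
1 1 . 2
All satisfied now.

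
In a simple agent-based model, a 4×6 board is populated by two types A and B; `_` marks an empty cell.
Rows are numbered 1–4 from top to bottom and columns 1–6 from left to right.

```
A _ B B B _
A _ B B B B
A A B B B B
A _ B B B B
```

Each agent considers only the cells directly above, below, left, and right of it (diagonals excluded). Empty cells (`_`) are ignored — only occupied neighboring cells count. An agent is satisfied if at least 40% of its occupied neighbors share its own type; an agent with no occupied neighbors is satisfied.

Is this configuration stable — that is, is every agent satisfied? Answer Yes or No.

(1,1)A 1/1 ok
(1,3)B 2/2 ok
(1,4)B 3/3 ok
(1,5)B 2/2 ok
(2,1)A 2/2 ok
(2,3)B 3/3 ok
(2,4)B 4/4 ok
(2,5)B 4/4 ok
(2,6)B 2/2 ok
(3,1)A 3/3 ok
(3,2)A 1/2 ok
(3,3)B 3/4 ok
(3,4)B 4/4 ok
(3,5)B 4/4 ok
(3,6)B 3/3 ok
(4,1)A 1/1 ok
(4,3)B 2/2 ok
(4,4)B 3/3 ok
(4,5)B 3/3 ok
(4,6)B 2/2 ok
All meet the threshold, so the configuration is stable.

Yes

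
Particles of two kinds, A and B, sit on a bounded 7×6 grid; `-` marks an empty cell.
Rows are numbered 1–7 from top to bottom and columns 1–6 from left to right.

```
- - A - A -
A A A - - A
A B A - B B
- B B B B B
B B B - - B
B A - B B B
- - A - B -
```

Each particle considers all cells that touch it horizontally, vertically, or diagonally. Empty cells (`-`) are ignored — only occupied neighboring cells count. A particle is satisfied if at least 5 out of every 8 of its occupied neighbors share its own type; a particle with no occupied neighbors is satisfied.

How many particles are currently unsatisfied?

Row 1: (1,3)A 2/2 ok · (1,5)A 1/1 ok
Row 2: (2,1)A 2/3 ok · (2,2)A 5/6 ok · (2,3)A 3/4 ok · (2,6)A 1/3 unhappy
Row 3: (3,1)A 2/4 unhappy · (3,2)B 2/7 unhappy · (3,3)A 2/6 unhappy · (3,5)B 4/5 ok · (3,6)B 3/4 ok
Row 4: (4,2)B 5/7 ok · (4,3)B 5/6 ok · (4,4)B 4/5 ok · (4,5)B 5/5 ok · (4,6)B 4/4 ok
Row 5: (5,1)B 3/4 ok · (5,2)B 5/6 ok · (5,3)B 5/6 ok · (5,6)B 4/4 ok
Row 6: (6,1)B 2/3 ok · (6,2)A 1/5 unhappy · (6,4)B 3/4 ok · (6,5)B 4/4 ok · (6,6)B 3/3 ok
Row 7: (7,3)A 1/2 unhappy · (7,5)B 3/3 ok
Unsatisfied: (2,6), (3,1), (3,2), (3,3), (6,2), (7,3) — 6 in total.

6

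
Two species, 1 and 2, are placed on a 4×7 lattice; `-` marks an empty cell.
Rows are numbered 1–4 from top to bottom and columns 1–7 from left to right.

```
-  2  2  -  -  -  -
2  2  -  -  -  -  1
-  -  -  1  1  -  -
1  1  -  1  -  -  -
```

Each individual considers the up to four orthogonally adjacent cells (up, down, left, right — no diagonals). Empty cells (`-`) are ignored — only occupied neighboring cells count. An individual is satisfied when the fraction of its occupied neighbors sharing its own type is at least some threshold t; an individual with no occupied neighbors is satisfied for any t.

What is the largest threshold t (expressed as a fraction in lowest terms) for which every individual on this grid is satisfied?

(1,2)2 2/2
(1,3)2 1/1
(2,1)2 1/1
(2,2)2 2/2
(2,7)1 — no occupied neighbors
(3,4)1 2/2
(3,5)1 1/1
(4,1)1 1/1
(4,2)1 1/1
(4,4)1 1/1
The smallest same-type fraction is 2/2 at (1,2), which reduces to 1/1. Any threshold above that leaves this individual unsatisfied.

1/1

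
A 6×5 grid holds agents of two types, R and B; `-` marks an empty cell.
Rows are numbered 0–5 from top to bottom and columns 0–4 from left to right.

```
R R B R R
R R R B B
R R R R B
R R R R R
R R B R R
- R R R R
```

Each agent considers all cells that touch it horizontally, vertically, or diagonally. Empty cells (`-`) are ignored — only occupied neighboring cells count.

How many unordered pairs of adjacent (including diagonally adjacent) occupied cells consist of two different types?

Scan each occupied cell's neighbors to the right and below (and the two forward diagonals) so each pair is counted once.
From row 0: 8 unlike of 17 pairs (running 8/17).
From row 1: 4 unlike of 17 pairs (running 12/34).
From row 2: 3 unlike of 17 pairs (running 15/51).
From row 3: 3 unlike of 17 pairs (running 18/68).
From row 4: 5 unlike of 15 pairs (running 23/83).
From row 5: 0 unlike of 3 pairs (running 23/86).
Total adjacent occupied pairs: 86; unlike-type pairs: 23.

23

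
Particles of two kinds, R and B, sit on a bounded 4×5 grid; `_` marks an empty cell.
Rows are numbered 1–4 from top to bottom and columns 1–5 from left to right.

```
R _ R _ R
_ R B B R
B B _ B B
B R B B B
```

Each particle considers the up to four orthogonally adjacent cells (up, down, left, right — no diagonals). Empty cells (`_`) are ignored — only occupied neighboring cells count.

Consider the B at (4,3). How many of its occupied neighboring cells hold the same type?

1

Occupied neighbors of (4,3): (4,2)=R, (4,4)=B.
Same type (B): 1 of 2.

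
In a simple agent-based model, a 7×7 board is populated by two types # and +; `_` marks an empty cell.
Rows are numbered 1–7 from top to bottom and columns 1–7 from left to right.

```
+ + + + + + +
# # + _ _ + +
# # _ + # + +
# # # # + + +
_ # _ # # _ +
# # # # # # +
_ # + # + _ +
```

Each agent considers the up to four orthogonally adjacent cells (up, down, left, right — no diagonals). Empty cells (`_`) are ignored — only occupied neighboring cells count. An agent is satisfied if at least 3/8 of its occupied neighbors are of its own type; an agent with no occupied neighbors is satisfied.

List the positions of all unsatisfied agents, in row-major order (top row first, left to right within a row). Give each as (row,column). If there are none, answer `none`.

(3,4), (3,5), (4,5), (7,3), (7,4), (7,5)

Row 1: (1,1)+ 1/2 satisfied · (1,2)+ 2/3 satisfied · (1,3)+ 3/3 satisfied · (1,4)+ 2/2 satisfied · (1,5)+ 2/2 satisfied · (1,6)+ 3/3 satisfied · (1,7)+ 2/2 satisfied
Row 2: (2,1)# 2/3 satisfied · (2,2)# 2/4 satisfied · (2,3)+ 1/2 satisfied · (2,6)+ 3/3 satisfied · (2,7)+ 3/3 satisfied
Row 3: (3,1)# 3/3 satisfied · (3,2)# 3/3 satisfied · (3,4)+ 0/2 not · (3,5)# 0/3 not · (3,6)+ 3/4 satisfied · (3,7)+ 3/3 satisfied
Row 4: (4,1)# 2/2 satisfied · (4,2)# 4/4 satisfied · (4,3)# 2/2 satisfied · (4,4)# 2/4 satisfied · (4,5)+ 1/4 not · (4,6)+ 3/3 satisfied · (4,7)+ 3/3 satisfied
Row 5: (5,2)# 2/2 satisfied · (5,4)# 3/3 satisfied · (5,5)# 2/3 satisfied · (5,7)+ 2/2 satisfied
Row 6: (6,1)# 1/1 satisfied · (6,2)# 4/4 satisfied · (6,3)# 2/3 satisfied · (6,4)# 4/4 satisfied · (6,5)# 3/4 satisfied · (6,6)# 1/2 satisfied · (6,7)+ 2/3 satisfied
Row 7: (7,2)# 1/2 satisfied · (7,3)+ 0/3 not · (7,4)# 1/3 not · (7,5)+ 0/2 not · (7,7)+ 1/1 satisfied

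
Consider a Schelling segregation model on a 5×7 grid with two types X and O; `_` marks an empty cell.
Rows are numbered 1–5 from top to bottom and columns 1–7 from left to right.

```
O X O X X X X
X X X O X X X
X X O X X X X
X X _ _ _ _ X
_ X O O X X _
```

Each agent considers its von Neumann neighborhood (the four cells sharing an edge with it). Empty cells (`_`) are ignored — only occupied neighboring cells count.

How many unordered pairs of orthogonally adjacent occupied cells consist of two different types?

Scan each occupied cell's neighbors to the right and below so each pair is counted once.
Row 1: O(1,1)–X(1,2)≠ O(1,1)–X(2,1)≠ X(1,2)–O(1,3)≠ X(1,2)–X(2,2)= O(1,3)–X(1,4)≠ O(1,3)–X(2,3)≠ X(1,4)–X(1,5)= X(1,4)–O(2,4)≠ X(1,5)–X(1,6)= X(1,5)–X(2,5)= X(1,6)–X(1,7)= X(1,6)–X(2,6)= X(1,7)–X(2,7)=  → 6/13 unlike.
Row 2: X(2,1)–X(2,2)= X(2,1)–X(3,1)= X(2,2)–X(2,3)= X(2,2)–X(3,2)= X(2,3)–O(2,4)≠ X(2,3)–O(3,3)≠ O(2,4)–X(2,5)≠ O(2,4)–X(3,4)≠ X(2,5)–X(2,6)= X(2,5)–X(3,5)= X(2,6)–X(2,7)= X(2,6)–X(3,6)= X(2,7)–X(3,7)=  → 4/13 unlike.
Row 3: X(3,1)–X(3,2)= X(3,1)–X(4,1)= X(3,2)–O(3,3)≠ X(3,2)–X(4,2)= O(3,3)–X(3,4)≠ X(3,4)–X(3,5)= X(3,5)–X(3,6)= X(3,6)–X(3,7)= X(3,7)–X(4,7)=  → 2/9 unlike.
Row 4: X(4,1)–X(4,2)= X(4,2)–X(5,2)=  → 0/2 unlike.
Row 5: X(5,2)–O(5,3)≠ O(5,3)–O(5,4)= O(5,4)–X(5,5)≠ X(5,5)–X(5,6)=  → 2/4 unlike.
Total adjacent occupied pairs: 41; unlike-type pairs: 14.

14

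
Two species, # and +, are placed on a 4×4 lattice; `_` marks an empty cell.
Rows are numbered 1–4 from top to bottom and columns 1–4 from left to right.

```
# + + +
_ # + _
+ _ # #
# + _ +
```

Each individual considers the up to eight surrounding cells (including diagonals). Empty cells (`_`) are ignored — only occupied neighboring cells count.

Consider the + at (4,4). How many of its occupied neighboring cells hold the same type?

Occupied neighbors of (4,4): (3,3)=#, (3,4)=#.
Same type (+): 0 of 2.

0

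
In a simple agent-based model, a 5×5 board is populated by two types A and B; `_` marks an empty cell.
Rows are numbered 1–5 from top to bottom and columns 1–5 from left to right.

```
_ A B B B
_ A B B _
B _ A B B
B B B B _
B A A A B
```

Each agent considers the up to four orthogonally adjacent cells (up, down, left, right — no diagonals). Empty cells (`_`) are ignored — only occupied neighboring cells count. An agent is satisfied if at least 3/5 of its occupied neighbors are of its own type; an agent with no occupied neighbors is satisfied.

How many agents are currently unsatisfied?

Row 1: (1,2)A 1/2 not · (1,3)B 2/3 satisfied · (1,4)B 3/3 satisfied · (1,5)B 1/1 satisfied
Row 2: (2,2)A 1/2 not · (2,3)B 2/4 not · (2,4)B 3/3 satisfied
Row 3: (3,1)B 1/1 satisfied · (3,3)A 0/3 not · (3,4)B 3/4 satisfied · (3,5)B 1/1 satisfied
Row 4: (4,1)B 3/3 satisfied · (4,2)B 2/3 satisfied · (4,3)B 2/4 not · (4,4)B 2/3 satisfied
Row 5: (5,1)B 1/2 not · (5,2)A 1/3 not · (5,3)A 2/3 satisfied · (5,4)A 1/3 not · (5,5)B 0/1 not
Unsatisfied: (1,2), (2,2), (2,3), (3,3), (4,3), (5,1), (5,2), (5,4), (5,5) — 9 in total.

9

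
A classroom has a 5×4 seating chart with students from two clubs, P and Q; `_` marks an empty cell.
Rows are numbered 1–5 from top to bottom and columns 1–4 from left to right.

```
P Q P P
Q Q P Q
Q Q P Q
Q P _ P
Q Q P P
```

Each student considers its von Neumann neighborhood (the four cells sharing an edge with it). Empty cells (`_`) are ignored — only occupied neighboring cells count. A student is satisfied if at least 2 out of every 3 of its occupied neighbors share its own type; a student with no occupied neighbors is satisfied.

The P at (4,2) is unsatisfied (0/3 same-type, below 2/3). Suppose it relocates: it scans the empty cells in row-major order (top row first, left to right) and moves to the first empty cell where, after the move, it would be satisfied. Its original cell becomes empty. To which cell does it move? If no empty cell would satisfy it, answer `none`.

(4,3)

Vacating (4,2). Empty cells in order:
  (4,3): 3/3 same-type → satisfied — stop here.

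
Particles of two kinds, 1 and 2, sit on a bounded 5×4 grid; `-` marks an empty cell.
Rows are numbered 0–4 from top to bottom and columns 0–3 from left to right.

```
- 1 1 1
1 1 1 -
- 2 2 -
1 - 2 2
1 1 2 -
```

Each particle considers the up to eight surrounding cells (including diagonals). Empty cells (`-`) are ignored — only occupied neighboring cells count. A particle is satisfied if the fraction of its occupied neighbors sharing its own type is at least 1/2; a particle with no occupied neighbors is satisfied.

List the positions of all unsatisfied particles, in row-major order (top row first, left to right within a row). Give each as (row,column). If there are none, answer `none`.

(2,1)

Row 0: (0,1)1 4/4 ✓ · (0,2)1 4/4 ✓ · (0,3)1 2/2 ✓
Row 1: (1,0)1 2/3 ✓ · (1,1)1 4/6 ✓ · (1,2)1 4/6 ✓
Row 2: (2,1)2 2/6 ✗ · (2,2)2 3/5 ✓
Row 3: (3,0)1 2/3 ✓ · (3,2)2 4/5 ✓ · (3,3)2 3/3 ✓
Row 4: (4,0)1 2/2 ✓ · (4,1)1 2/4 ✓ · (4,2)2 2/3 ✓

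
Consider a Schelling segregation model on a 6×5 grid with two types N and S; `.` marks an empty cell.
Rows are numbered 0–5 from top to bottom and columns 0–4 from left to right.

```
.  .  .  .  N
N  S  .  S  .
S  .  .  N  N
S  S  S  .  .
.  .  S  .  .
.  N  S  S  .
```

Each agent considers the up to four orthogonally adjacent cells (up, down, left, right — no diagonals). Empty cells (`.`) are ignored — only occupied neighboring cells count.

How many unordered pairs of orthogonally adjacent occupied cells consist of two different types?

Scan each occupied cell's neighbors to the right and below so each pair is counted once.
Row 1: N(1,0)–S(1,1)≠ N(1,0)–S(2,0)≠ S(1,3)–N(2,3)≠  → 3/3 unlike.
Row 2: S(2,0)–S(3,0)= N(2,3)–N(2,4)=  → 0/2 unlike.
Row 3: S(3,0)–S(3,1)= S(3,1)–S(3,2)= S(3,2)–S(4,2)=  → 0/3 unlike.
Row 4: S(4,2)–S(5,2)=  → 0/1 unlike.
Row 5: N(5,1)–S(5,2)≠ S(5,2)–S(5,3)=  → 1/2 unlike.
Total adjacent occupied pairs: 11; unlike-type pairs: 4.

4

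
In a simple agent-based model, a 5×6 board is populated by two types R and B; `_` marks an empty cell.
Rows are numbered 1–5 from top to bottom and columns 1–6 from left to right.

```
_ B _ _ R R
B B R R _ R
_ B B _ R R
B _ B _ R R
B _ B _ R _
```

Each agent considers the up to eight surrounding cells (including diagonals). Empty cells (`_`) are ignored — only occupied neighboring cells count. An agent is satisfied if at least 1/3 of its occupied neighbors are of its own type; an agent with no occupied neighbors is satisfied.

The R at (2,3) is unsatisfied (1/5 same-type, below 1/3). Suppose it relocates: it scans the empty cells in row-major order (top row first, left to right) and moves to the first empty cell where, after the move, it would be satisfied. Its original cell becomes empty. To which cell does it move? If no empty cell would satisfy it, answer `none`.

Vacating (2,3). Empty cells in order:
  (1,1): 0/3 same-type → still unsatisfied.
  (1,3): 1/3 same-type → satisfied — stop here.

(1,3)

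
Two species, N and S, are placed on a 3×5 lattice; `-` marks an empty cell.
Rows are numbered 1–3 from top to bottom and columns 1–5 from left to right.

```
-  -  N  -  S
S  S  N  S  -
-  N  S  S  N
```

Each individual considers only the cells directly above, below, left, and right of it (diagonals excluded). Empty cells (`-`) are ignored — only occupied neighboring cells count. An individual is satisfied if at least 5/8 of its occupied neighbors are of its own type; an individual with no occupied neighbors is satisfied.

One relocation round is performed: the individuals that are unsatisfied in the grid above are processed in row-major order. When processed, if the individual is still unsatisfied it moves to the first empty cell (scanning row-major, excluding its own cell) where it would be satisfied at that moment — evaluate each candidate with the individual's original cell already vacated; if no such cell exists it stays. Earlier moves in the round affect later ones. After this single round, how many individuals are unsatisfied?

2

Initially unsatisfied (in order): (2,2), (2,3), (2,4), (3,2), (3,3), (3,5).
  (2,2) → (1,1).
  (2,3): no empty cell satisfies it; stays.
  (2,4): no empty cell satisfies it; stays.
  (3,2): no empty cell satisfies it; stays.
  (3,3) → (1,4).
  (3,5) → (2,2).
Resulting grid:
S - N S S
S N N S -
- N - S -
Unsatisfied now: (1,3), (2,1).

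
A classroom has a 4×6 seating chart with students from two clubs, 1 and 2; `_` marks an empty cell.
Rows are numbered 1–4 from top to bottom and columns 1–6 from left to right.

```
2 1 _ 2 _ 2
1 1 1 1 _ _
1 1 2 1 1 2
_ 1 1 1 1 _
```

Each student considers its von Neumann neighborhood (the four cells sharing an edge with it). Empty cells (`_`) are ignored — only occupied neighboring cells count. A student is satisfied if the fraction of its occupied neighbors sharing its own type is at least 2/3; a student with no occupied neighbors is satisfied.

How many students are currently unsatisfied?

5

Row 1: (1,1)2 0/2 ✗ · (1,2)1 1/2 ✗ · (1,4)2 0/1 ✗ · (1,6)2 0/0 ✓
Row 2: (2,1)1 2/3 ✓ · (2,2)1 4/4 ✓ · (2,3)1 2/3 ✓ · (2,4)1 2/3 ✓
Row 3: (3,1)1 2/2 ✓ · (3,2)1 3/4 ✓ · (3,3)2 0/4 ✗ · (3,4)1 3/4 ✓ · (3,5)1 2/3 ✓ · (3,6)2 0/1 ✗
Row 4: (4,2)1 2/2 ✓ · (4,3)1 2/3 ✓ · (4,4)1 3/3 ✓ · (4,5)1 2/2 ✓
Unsatisfied: (1,1), (1,2), (1,4), (3,3), (3,6) — 5 in total.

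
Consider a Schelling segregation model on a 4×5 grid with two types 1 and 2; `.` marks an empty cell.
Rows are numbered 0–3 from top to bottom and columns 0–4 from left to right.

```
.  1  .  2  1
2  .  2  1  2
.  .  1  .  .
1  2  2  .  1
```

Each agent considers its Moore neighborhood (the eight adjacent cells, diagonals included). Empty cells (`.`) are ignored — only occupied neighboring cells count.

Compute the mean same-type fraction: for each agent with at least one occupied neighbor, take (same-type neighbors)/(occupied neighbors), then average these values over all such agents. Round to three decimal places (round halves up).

0.264

(0,1)1 0/2
(0,3)2 2/4
(0,4)1 1/3
(1,0)2 0/1
(1,2)2 1/4
(1,3)1 2/5
(1,4)2 1/3
(2,2)1 1/4
(3,0)1 0/1
(3,1)2 1/3
(3,2)2 1/2
(3,4)1 — no occupied neighbors
Sum over 11 agents: 0/2 + 2/4 + 1/3 + 0/1 + 1/4 + 2/5 + 1/3 + 1/4 + 0/1 + 1/3 + 1/2 = 29/10; mean = 29/10 ÷ 11 = 29/110 = 0.263636… → 0.264.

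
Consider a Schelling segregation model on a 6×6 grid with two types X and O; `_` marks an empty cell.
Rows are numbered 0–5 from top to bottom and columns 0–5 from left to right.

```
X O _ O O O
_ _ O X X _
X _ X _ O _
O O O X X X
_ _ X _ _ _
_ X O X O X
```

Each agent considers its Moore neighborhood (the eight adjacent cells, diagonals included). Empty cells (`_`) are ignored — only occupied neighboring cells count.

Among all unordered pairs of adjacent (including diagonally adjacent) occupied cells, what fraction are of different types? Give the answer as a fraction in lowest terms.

Scan each occupied cell's neighbors to the right and below (and the two forward diagonals) so each pair is counted once.
From row 0: 6 unlike of 10 pairs (running 6/10).
From row 1: 4 unlike of 6 pairs (running 10/16).
From row 2: 7 unlike of 8 pairs (running 17/24).
From row 3: 3 unlike of 8 pairs (running 20/32).
From row 4: 1 unlike of 3 pairs (running 21/35).
From row 5: 4 unlike of 4 pairs (running 25/39).
Total adjacent occupied pairs: 39; unlike-type pairs: 25.
25/39 is already in lowest terms.

25/39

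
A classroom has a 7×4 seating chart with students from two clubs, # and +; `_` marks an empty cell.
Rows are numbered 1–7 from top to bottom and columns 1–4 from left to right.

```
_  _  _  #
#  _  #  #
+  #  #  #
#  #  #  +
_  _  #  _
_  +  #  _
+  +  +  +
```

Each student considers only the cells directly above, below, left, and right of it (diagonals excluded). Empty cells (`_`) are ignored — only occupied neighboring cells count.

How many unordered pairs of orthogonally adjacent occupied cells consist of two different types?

Scan each occupied cell's neighbors to the right and below so each pair is counted once.
Row 1: #(1,4)–#(2,4)=  → 0/1 unlike.
Row 2: #(2,1)–+(3,1)≠ #(2,3)–#(2,4)= #(2,3)–#(3,3)= #(2,4)–#(3,4)=  → 1/4 unlike.
Row 3: +(3,1)–#(3,2)≠ +(3,1)–#(4,1)≠ #(3,2)–#(3,3)= #(3,2)–#(4,2)= #(3,3)–#(3,4)= #(3,3)–#(4,3)= #(3,4)–+(4,4)≠  → 3/7 unlike.
Row 4: #(4,1)–#(4,2)= #(4,2)–#(4,3)= #(4,3)–+(4,4)≠ #(4,3)–#(5,3)=  → 1/4 unlike.
Row 5: #(5,3)–#(6,3)=  → 0/1 unlike.
Row 6: +(6,2)–#(6,3)≠ +(6,2)–+(7,2)= #(6,3)–+(7,3)≠  → 2/3 unlike.
Row 7: +(7,1)–+(7,2)= +(7,2)–+(7,3)= +(7,3)–+(7,4)=  → 0/3 unlike.
Total adjacent occupied pairs: 23; unlike-type pairs: 7.

7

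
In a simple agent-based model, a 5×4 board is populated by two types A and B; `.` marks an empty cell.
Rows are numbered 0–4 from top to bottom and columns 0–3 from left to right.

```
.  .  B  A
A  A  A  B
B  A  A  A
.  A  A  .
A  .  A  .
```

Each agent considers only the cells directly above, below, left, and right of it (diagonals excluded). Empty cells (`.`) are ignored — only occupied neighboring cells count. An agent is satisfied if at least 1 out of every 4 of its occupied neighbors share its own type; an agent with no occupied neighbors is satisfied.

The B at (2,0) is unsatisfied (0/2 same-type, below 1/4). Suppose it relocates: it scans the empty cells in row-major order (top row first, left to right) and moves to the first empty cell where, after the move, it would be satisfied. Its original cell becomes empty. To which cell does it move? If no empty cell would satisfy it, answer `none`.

(0,1)

Vacating (2,0). Empty cells in order:
  (0,0): 0/1 same-type → still unsatisfied.
  (0,1): 1/2 same-type → satisfied — stop here.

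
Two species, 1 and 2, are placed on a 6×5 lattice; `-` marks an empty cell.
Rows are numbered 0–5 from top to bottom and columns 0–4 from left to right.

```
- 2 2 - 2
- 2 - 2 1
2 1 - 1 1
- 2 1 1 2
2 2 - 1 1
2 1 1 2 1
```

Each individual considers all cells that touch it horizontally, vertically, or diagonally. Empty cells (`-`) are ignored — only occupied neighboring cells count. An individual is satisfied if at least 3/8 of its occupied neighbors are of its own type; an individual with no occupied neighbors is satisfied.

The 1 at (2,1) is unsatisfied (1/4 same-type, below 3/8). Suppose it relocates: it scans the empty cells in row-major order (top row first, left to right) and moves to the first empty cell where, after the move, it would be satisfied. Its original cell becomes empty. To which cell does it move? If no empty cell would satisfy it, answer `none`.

(2,2)

Vacating (2,1). Empty cells in order:
  (0,0): 0/2 same-type → still unsatisfied.
  (0,3): 1/4 same-type → still unsatisfied.
  (1,0): 0/3 same-type → still unsatisfied.
  (1,2): 1/5 same-type → still unsatisfied.
  (2,2): 3/6 same-type → satisfied — stop here.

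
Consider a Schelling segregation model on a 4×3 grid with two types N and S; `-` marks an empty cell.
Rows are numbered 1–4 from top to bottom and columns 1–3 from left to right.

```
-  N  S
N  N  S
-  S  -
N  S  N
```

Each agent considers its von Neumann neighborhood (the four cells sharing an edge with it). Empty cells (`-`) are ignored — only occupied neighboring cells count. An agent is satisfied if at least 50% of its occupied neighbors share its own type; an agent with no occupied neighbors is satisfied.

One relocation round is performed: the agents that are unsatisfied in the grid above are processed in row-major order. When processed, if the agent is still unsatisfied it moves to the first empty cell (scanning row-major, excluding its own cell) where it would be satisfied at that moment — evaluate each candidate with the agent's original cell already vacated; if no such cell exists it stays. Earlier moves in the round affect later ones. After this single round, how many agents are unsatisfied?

Initially unsatisfied (in order): (4,1), (4,2), (4,3).
  (4,1) → (1,1).
  (4,2): now satisfied by earlier moves; stays.
  (4,3) → (3,1).
Resulting grid:
N N S
N N S
N S -
- S -
Unsatisfied now: (3,2).

1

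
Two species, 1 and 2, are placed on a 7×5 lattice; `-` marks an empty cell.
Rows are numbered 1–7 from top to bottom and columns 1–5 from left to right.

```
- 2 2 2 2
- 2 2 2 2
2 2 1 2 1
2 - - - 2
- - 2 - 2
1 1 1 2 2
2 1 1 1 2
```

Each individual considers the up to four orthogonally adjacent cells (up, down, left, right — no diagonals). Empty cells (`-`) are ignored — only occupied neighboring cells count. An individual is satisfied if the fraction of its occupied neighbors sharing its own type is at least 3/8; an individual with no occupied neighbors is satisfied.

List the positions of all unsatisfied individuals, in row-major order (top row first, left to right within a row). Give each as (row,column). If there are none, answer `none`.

(1,2)2 2/2 ok
(1,3)2 3/3 ok
(1,4)2 3/3 ok
(1,5)2 2/2 ok
(2,2)2 3/3 ok
(2,3)2 3/4 ok
(2,4)2 4/4 ok
(2,5)2 2/3 ok
(3,1)2 2/2 ok
(3,2)2 2/3 ok
(3,3)1 0/3 unhappy
(3,4)2 1/3 unhappy
(3,5)1 0/3 unhappy
(4,1)2 1/1 ok
(4,5)2 1/2 ok
(5,3)2 0/1 unhappy
(5,5)2 2/2 ok
(6,1)1 1/2 ok
(6,2)1 3/3 ok
(6,3)1 2/4 ok
(6,4)2 1/3 unhappy
(6,5)2 3/3 ok
(7,1)2 0/2 unhappy
(7,2)1 2/3 ok
(7,3)1 3/3 ok
(7,4)1 1/3 unhappy
(7,5)2 1/2 ok

(3,3), (3,4), (3,5), (5,3), (6,4), (7,1), (7,4)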